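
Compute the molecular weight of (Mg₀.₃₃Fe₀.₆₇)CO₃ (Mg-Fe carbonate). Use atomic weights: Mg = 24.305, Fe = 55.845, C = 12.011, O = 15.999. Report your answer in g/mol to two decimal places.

105.44 g/mol

The formula mass is the sum 0.33·24.305 + 0.67·55.845 + 1·12.011 + 3·15.999.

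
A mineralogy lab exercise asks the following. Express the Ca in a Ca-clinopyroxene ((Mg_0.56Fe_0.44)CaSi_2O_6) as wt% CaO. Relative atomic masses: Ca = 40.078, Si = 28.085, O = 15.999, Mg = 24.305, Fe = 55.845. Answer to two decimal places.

Molar mass of (Mg_0.56Fe_0.44)CaSi_2O_6 = 0.56·24.305 + 0.44·55.845 + 1·40.078 + 2·28.085 + 6·15.999 = 230.425 g/mol.
Each formula unit contains 1 Ca, equivalent to 1/1 = 1.0000 mol CaO.
M(CaO) = 1×40.078 + 1×15.999 = 56.077 g/mol.
Mass of CaO per formula unit = 1.0000 × 56.077 = 56.077 g.
CaO wt% = 56.077 / 230.425 × 100 = 24.34%.

24.34 wt%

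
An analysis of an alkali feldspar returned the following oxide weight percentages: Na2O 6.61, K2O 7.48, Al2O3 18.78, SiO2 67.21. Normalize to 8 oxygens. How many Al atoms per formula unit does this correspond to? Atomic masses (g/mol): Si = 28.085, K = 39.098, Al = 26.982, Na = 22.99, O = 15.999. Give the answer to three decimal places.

Na2O: 6.61/61.979 = 0.10665 mol → 0.21330 mol Na, 0.10665 mol O.
K2O: 7.48/94.195 = 0.07941 mol → 0.15882 mol K, 0.07941 mol O.
Al2O3: 18.78/101.961 = 0.18419 mol → 0.36838 mol Al, 0.55257 mol O.
SiO2: 67.21/60.083 = 1.11862 mol → 1.11862 mol Si, 2.23724 mol O.
Total oxygen = 2.97587 mol. Normalization factor = 8/2.97587 = 2.68829.
Al per 8 O = 0.36838 × 2.68829 = 0.990.

0.990 Al apfu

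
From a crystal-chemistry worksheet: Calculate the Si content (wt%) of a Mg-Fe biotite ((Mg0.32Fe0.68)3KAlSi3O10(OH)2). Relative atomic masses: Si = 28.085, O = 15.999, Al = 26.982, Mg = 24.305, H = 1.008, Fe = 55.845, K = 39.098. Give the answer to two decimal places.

17.49 wt%

Molar mass of (Mg0.32Fe0.68)3KAlSi3O10(OH)2: 0.96·24.305 + 2.04·55.845 + 1·39.098 + 1·26.982 + 3·28.085 + 12·15.999 + 2·1.008 = 481.596 g/mol.
Mass of Si per formula unit: 3 × 28.085 = 84.255 g.
Weight fraction Si = 84.255 / 481.596 = 0.1749.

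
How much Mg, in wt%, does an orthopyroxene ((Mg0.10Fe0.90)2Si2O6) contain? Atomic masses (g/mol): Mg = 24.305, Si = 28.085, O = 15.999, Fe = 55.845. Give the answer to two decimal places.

M((Mg0.10Fe0.90)2Si2O6) = 257.546 g/mol.
Mg contributes 0.20 × 24.305 = 4.861 g per mole.
4.861/257.546 = 0.0189 → 1.89%.

1.89 wt%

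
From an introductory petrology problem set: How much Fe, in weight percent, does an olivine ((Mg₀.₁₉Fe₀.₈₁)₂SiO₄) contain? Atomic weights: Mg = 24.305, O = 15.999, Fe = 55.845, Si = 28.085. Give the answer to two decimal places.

47.17 weight percent

Molar mass of (Mg₀.₁₉Fe₀.₈₁)₂SiO₄: 0.38×24.305 + 1.62×55.845 + 1×28.085 + 4×15.999 = 191.786 g/mol.
Mass of Fe per formula unit: 1.62 × 55.845 = 90.469 g.
Weight fraction Fe = 90.469 / 191.786 = 0.4717.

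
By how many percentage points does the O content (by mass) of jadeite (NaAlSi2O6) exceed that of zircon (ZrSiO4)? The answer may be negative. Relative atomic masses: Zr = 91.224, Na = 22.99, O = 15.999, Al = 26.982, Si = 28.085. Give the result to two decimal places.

O in NaAlSi2O6: molar mass 202.136 g/mol; 6×15.999 = 95.994 g → 47.49 wt%.
O in ZrSiO4: molar mass 183.305 g/mol; 4×15.999 = 63.996 g → 34.91 wt%.
Difference = 47.49 − 34.91 = 12.58 percentage points.

12.58 percentage points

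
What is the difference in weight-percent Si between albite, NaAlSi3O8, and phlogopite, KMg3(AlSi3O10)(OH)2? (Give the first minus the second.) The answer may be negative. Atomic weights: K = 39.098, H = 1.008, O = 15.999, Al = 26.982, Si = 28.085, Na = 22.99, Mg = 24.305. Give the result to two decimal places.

11.94 percentage points

M(NaAlSi3O8) = 262.219 g/mol, so wt% Si = 84.255/262.219 × 100 = 32.13%.
M(KMg3(AlSi3O10)(OH)2) = 417.254 g/mol, so wt% Si = 84.255/417.254 × 100 = 20.19%.
32.13 − 20.19 = 11.94 pp.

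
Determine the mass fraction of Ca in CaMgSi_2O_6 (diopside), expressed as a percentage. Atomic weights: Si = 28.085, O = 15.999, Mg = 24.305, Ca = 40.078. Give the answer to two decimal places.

M(CaMgSi_2O_6) = 216.547 g/mol.
Ca contributes 1 × 40.078 = 40.078 g per mole.
40.078/216.547 = 0.1851 → 18.51%.

18.51 mass %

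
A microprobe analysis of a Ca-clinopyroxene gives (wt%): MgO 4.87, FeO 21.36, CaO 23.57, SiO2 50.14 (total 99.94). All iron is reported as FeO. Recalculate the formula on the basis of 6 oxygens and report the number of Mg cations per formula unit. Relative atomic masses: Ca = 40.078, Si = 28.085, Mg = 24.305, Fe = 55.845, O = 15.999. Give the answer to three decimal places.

0.289 Mg apfu

MgO (M=40.304): mol = 0.12083; Mg = 0.12083, O = 0.12083.
FeO (M=71.844): mol = 0.29731; Fe = 0.29731, O = 0.29731.
CaO (M=56.077): mol = 0.42031; Ca = 0.42031, O = 0.42031.
SiO2 (M=60.083): mol = 0.83451; Si = 0.83451, O = 1.66902.
ΣO = 2.50747; factor = 6/ΣO = 2.39285.
Mg apfu = 0.12083 × 2.39285 = 0.289.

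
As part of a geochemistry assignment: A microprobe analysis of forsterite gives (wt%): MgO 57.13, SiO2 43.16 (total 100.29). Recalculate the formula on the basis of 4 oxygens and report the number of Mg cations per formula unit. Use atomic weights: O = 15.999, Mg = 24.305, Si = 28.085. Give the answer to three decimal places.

1.987 Mg apfu

MgO (M=40.304): mol = 1.41748; Mg = 1.41748, O = 1.41748.
SiO2 (M=60.083): mol = 0.71834; Si = 0.71834, O = 1.43668.
ΣO = 2.85416; factor = 4/ΣO = 1.40146.
Mg apfu = 1.41748 × 1.40146 = 1.987.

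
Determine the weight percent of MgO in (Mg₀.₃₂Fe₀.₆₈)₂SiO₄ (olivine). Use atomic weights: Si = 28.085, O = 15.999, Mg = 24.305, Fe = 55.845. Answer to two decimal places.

M((Mg₀.₃₂Fe₀.₆₈)₂SiO₄) = 183.585 g/mol; M(MgO) = 40.304 g/mol.
Moles MgO per formula unit = 0.64 Mg ÷ 1 = 0.6400.
MgO fraction = (0.6400 × 40.304) / 183.585 = 25.795/183.585 = 0.1405.

14.05 wt%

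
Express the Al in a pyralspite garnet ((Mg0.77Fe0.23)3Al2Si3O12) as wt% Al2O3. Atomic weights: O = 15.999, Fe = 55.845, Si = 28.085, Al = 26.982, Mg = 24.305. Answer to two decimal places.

24.00 wt%

Molar mass of (Mg0.77Fe0.23)3Al2Si3O12 = 2.31×24.305 + 0.69×55.845 + 2×26.982 + 3×28.085 + 12×15.999 = 424.885 g/mol.
Each formula unit contains 2 Al, equivalent to 2/2 = 1.0000 mol Al2O3.
M(Al2O3) = 2×26.982 + 3×15.999 = 101.961 g/mol.
Mass of Al2O3 per formula unit = 1.0000 × 101.961 = 101.961 g.
Al2O3 wt% = 101.961 / 424.885 × 100 = 24.00%.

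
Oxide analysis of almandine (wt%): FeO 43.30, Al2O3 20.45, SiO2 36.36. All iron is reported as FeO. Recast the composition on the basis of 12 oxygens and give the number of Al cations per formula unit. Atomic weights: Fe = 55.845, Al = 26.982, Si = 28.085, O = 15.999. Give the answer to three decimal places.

1.993 Al apfu

FeO: 43.30/71.844 = 0.60269 mol → 0.60269 mol Fe, 0.60269 mol O.
Al2O3: 20.45/101.961 = 0.20057 mol → 0.40114 mol Al, 0.60171 mol O.
SiO2: 36.36/60.083 = 0.60516 mol → 0.60516 mol Si, 1.21032 mol O.
Total oxygen = 2.41472 mol. Normalization factor = 12/2.41472 = 4.96952.
Al per 12 O = 0.40114 × 4.96952 = 1.993.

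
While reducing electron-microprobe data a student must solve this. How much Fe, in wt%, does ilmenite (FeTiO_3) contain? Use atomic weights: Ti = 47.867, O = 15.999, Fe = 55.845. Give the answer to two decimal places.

Formula mass = 1×55.845 + 1×47.867 + 3×15.999 = 151.709 g/mol, of which 55.845 g is Fe.
So Fe makes up 55.845/151.709 = 0.3681 of the mass, i.e. 36.81%.

36.81 wt%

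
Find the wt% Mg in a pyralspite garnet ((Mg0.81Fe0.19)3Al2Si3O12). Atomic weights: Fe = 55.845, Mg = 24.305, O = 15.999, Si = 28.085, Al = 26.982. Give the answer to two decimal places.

14.03 wt%

Formula mass = 2.43·24.305 + 0.57·55.845 + 2·26.982 + 3·28.085 + 12·15.999 = 421.100 g/mol, of which 59.061 g is Mg.
So Mg makes up 59.061/421.100 = 0.1403 of the mass, i.e. 14.03%.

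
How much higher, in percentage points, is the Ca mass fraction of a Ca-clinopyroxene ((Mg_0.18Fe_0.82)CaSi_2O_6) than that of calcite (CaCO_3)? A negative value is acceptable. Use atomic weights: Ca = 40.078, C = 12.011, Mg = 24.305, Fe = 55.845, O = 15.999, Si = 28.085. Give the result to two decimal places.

M((Mg_0.18Fe_0.82)CaSi_2O_6) = 242.410 g/mol, so wt% Ca = 40.078/242.410 × 100 = 16.53%.
M(CaCO_3) = 100.086 g/mol, so wt% Ca = 40.078/100.086 × 100 = 40.04%.
16.53 − 40.04 = -23.51 pp.

-23.51 percentage points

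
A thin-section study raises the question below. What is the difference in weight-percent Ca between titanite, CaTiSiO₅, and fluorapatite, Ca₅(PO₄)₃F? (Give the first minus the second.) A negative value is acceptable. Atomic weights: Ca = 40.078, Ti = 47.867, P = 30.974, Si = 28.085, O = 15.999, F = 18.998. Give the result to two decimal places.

-19.29 percentage points

Ca in CaTiSiO₅: molar mass 196.025 g/mol; 1×40.078 = 40.078 g → 20.45 wt%.
Ca in Ca₅(PO₄)₃F: molar mass 504.298 g/mol; 5×40.078 = 200.390 g → 39.74 wt%.
Difference = 20.45 − 39.74 = -19.29 percentage points.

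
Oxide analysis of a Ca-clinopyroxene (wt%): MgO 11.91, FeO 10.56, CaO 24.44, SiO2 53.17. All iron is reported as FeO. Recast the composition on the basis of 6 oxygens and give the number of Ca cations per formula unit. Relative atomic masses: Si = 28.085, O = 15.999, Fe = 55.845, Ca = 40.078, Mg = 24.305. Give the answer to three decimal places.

0.987 Ca apfu

MgO: 11.91/40.304 = 0.29550 mol → 0.29550 mol Mg, 0.29550 mol O.
FeO: 10.56/71.844 = 0.14699 mol → 0.14699 mol Fe, 0.14699 mol O.
CaO: 24.44/56.077 = 0.43583 mol → 0.43583 mol Ca, 0.43583 mol O.
SiO2: 53.17/60.083 = 0.88494 mol → 0.88494 mol Si, 1.76988 mol O.
Total oxygen = 2.64820 mol. Normalization factor = 6/2.64820 = 2.26569.
Ca per 6 O = 0.43583 × 2.26569 = 0.987.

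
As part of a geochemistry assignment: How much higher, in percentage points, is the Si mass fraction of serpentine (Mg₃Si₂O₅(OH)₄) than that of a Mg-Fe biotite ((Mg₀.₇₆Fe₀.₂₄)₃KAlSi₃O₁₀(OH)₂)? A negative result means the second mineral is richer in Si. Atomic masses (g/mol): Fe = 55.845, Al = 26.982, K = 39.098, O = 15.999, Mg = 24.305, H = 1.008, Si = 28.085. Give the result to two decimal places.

Si in Mg₃Si₂O₅(OH)₄: molar mass 277.108 g/mol; 2×28.085 = 56.170 g → 20.27 wt%.
Si in (Mg₀.₇₆Fe₀.₂₄)₃KAlSi₃O₁₀(OH)₂: molar mass 439.963 g/mol; 3×28.085 = 84.255 g → 19.15 wt%.
Difference = 20.27 − 19.15 = 1.12 percentage points.

1.12 percentage points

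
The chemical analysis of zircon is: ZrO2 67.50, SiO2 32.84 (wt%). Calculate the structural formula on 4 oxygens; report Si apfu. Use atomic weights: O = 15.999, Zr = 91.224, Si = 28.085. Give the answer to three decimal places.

0.999 Si apfu

67.50 wt% ZrO2 ÷ 123.222 g/mol = 0.54779 mol, giving 0.54779 Zr and 1.09558 O.
32.84 wt% SiO2 ÷ 60.083 g/mol = 0.54658 mol, giving 0.54658 Si and 1.09316 O.
Oxygen sums to 2.18874; scaling by 4/2.18874 = 1.82754 puts the formula on 4 O.
Si: 0.54658 × 1.82754 = 0.999 atoms per formula unit.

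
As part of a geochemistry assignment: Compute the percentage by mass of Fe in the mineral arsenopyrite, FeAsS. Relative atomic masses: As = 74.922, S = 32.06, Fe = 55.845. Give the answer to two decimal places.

Formula mass = 1*55.845 + 1*74.922 + 1*32.06 = 162.827 g/mol, of which 55.845 g is Fe.
So Fe makes up 55.845/162.827 = 0.3430 of the mass, i.e. 34.30%.

34.30 mass %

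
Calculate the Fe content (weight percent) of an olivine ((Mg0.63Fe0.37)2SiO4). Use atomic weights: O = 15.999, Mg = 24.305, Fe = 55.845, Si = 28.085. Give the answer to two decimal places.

Molar mass of (Mg0.63Fe0.37)2SiO4: 1.26·24.305 + 0.74·55.845 + 1·28.085 + 4·15.999 = 164.031 g/mol.
Mass of Fe per formula unit: 0.74 × 55.845 = 41.325 g.
Weight fraction Fe = 41.325 / 164.031 = 0.2519.

25.19 weight percent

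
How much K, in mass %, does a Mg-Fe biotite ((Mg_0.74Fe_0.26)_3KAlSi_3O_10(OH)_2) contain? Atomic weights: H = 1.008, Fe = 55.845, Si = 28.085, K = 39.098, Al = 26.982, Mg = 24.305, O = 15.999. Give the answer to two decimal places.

8.85 mass %

Formula mass = 2.22×24.305 + 0.78×55.845 + 1×39.098 + 1×26.982 + 3×28.085 + 12×15.999 + 2×1.008 = 441.855 g/mol, of which 39.098 g is K.
So K makes up 39.098/441.855 = 0.0885 of the mass, i.e. 8.85%.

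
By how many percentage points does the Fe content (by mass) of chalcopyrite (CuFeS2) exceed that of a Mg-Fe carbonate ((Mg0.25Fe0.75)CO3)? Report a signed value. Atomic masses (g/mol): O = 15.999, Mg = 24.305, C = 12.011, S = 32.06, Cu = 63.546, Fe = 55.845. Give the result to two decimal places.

Fe in CuFeS2: molar mass 183.511 g/mol; 1×55.845 = 55.845 g → 30.43 wt%.
Fe in (Mg0.25Fe0.75)CO3: molar mass 107.968 g/mol; 0.75×55.845 = 41.884 g → 38.79 wt%.
Difference = 30.43 − 38.79 = -8.36 percentage points.

-8.36 percentage points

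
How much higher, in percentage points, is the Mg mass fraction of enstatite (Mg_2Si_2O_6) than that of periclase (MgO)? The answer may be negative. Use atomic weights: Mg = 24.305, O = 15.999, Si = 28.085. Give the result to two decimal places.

-36.09 percentage points

M(Mg_2Si_2O_6) = 200.774 g/mol, so wt% Mg = 48.610/200.774 × 100 = 24.21%.
M(MgO) = 40.304 g/mol, so wt% Mg = 24.305/40.304 × 100 = 60.30%.
24.21 − 60.30 = -36.09 pp.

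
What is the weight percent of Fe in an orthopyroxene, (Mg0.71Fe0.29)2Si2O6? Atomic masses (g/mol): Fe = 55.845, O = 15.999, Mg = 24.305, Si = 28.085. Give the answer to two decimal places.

14.79 wt%

Formula mass = 1.42*24.305 + 0.58*55.845 + 2*28.085 + 6*15.999 = 219.067 g/mol, of which 32.390 g is Fe.
So Fe makes up 32.390/219.067 = 0.1479 of the mass, i.e. 14.79%.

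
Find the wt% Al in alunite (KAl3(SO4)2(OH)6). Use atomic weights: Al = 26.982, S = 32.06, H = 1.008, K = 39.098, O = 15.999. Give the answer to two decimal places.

M(KAl3(SO4)2(OH)6) = 414.198 g/mol.
Al contributes 3 × 26.982 = 80.946 g per mole.
80.946/414.198 = 0.1954 → 19.54%.

19.54 wt%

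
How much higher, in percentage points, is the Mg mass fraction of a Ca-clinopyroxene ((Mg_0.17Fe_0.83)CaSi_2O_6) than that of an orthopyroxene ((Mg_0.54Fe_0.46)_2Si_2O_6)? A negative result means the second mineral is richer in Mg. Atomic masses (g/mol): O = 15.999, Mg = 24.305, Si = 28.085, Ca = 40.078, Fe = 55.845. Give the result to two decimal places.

M((Mg_0.17Fe_0.83)CaSi_2O_6) = 242.725 g/mol, so wt% Mg = 4.132/242.725 × 100 = 1.70%.
M((Mg_0.54Fe_0.46)_2Si_2O_6) = 229.791 g/mol, so wt% Mg = 26.249/229.791 × 100 = 11.42%.
1.70 − 11.42 = -9.72 pp.

-9.72 percentage points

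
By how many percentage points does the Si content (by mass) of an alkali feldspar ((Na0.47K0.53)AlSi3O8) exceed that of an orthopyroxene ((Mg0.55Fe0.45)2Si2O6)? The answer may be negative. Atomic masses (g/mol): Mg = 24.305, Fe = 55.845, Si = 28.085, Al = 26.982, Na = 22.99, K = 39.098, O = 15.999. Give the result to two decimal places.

6.61 percentage points

Si in (Na0.47K0.53)AlSi3O8: molar mass 270.756 g/mol; 3×28.085 = 84.255 g → 31.12 wt%.
Si in (Mg0.55Fe0.45)2Si2O6: molar mass 229.160 g/mol; 2×28.085 = 56.170 g → 24.51 wt%.
Difference = 31.12 − 24.51 = 6.61 percentage points.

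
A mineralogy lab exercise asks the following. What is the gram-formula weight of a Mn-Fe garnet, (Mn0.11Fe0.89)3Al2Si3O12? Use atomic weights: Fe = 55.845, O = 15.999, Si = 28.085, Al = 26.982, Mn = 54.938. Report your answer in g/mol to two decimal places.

The formula mass is the sum 0.33*54.938 + 2.67*55.845 + 2*26.982 + 3*28.085 + 12*15.999.

497.44 g/mol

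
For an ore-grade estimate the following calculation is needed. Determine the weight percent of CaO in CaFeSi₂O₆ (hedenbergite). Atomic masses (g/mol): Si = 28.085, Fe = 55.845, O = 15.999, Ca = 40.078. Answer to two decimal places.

Molar mass of CaFeSi₂O₆ = 1×40.078 + 1×55.845 + 2×28.085 + 6×15.999 = 248.087 g/mol.
Each formula unit contains 1 Ca, equivalent to 1/1 = 1.0000 mol CaO.
M(CaO) = 1×40.078 + 1×15.999 = 56.077 g/mol.
Mass of CaO per formula unit = 1.0000 × 56.077 = 56.077 g.
CaO wt% = 56.077 / 248.087 × 100 = 22.60%.

22.60 wt%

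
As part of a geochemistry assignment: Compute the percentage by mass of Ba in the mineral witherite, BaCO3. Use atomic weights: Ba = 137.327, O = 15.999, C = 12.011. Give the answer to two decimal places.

M(BaCO3) = 197.335 g/mol.
Ba contributes 1 × 137.327 = 137.327 g per mole.
137.327/197.335 = 0.6959 → 69.59%.

69.59 wt%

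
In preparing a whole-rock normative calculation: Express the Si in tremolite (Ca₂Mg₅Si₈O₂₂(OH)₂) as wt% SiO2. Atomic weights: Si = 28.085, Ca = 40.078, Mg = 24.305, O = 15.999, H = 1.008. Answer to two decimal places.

59.17 wt%

M(Ca₂Mg₅Si₈O₂₂(OH)₂) = 812.353 g/mol; M(SiO2) = 60.083 g/mol.
Moles SiO2 per formula unit = 8 Si ÷ 1 = 8.0000.
SiO2 fraction = (8.0000 × 60.083) / 812.353 = 480.664/812.353 = 0.5917.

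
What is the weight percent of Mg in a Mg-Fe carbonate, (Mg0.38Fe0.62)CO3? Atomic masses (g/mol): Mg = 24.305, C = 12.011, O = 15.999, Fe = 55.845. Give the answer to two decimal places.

M((Mg0.38Fe0.62)CO3) = 103.868 g/mol.
Mg contributes 0.38 × 24.305 = 9.236 g per mole.
9.236/103.868 = 0.0889 → 8.89%.

8.89 wt%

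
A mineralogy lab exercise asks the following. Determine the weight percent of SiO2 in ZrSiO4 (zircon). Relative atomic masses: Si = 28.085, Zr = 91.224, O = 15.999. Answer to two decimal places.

Formula mass = 183.305 g/mol.
1 Si → 1.0000 mol SiO2 per formula unit; M(SiO2) = 60.083, so SiO2 mass = 60.083 g.
60.083/183.305 × 100 = 32.78 wt%.

32.78 wt%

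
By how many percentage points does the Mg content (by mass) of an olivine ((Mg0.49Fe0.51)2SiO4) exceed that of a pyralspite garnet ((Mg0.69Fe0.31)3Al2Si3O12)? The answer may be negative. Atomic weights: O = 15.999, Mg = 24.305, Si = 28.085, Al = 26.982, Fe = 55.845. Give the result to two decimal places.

Mg in (Mg0.49Fe0.51)2SiO4: molar mass 172.862 g/mol; 0.98×24.305 = 23.819 g → 13.78 wt%.
Mg in (Mg0.69Fe0.31)3Al2Si3O12: molar mass 432.454 g/mol; 2.07×24.305 = 50.311 g → 11.63 wt%.
Difference = 13.78 − 11.63 = 2.15 percentage points.

2.15 percentage points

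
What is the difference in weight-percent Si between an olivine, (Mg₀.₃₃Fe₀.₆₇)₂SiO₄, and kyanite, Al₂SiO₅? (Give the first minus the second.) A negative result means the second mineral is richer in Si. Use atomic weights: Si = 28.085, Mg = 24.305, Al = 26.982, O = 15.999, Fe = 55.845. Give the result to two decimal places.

M((Mg₀.₃₃Fe₀.₆₇)₂SiO₄) = 182.955 g/mol, so wt% Si = 28.085/182.955 × 100 = 15.35%.
M(Al₂SiO₅) = 162.044 g/mol, so wt% Si = 28.085/162.044 × 100 = 17.33%.
15.35 − 17.33 = -1.98 pp.

-1.98 percentage points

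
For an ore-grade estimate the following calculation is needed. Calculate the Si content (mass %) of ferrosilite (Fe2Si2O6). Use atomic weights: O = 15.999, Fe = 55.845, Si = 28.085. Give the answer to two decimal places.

21.29 mass %

M(Fe2Si2O6) = 263.854 g/mol.
Si contributes 2 × 28.085 = 56.170 g per mole.
56.170/263.854 = 0.2129 → 21.29%.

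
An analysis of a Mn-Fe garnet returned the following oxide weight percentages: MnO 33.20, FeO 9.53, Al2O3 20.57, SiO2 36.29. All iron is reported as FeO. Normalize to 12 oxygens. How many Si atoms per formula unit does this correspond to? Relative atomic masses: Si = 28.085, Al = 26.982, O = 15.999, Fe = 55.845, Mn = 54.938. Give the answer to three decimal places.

3.003 Si apfu

MnO: 33.20/70.937 = 0.46802 mol → 0.46802 mol Mn, 0.46802 mol O.
FeO: 9.53/71.844 = 0.13265 mol → 0.13265 mol Fe, 0.13265 mol O.
Al2O3: 20.57/101.961 = 0.20174 mol → 0.40348 mol Al, 0.60522 mol O.
SiO2: 36.29/60.083 = 0.60400 mol → 0.60400 mol Si, 1.20800 mol O.
Total oxygen = 2.41389 mol. Normalization factor = 12/2.41389 = 4.97123.
Si per 12 O = 0.60400 × 4.97123 = 3.003.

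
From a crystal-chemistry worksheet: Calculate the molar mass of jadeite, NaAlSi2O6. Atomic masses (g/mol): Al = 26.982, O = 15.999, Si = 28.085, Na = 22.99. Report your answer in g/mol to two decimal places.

202.14 g/mol

Na: 1 × 22.99 = 22.9900
Al: 1 × 26.982 = 26.9820
Si: 2 × 28.085 = 56.1700
O: 6 × 15.999 = 95.9940
Summing the contributions gives the formula mass.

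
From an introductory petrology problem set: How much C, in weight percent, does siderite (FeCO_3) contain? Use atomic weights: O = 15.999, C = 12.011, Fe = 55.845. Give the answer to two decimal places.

Formula mass = 1·55.845 + 1·12.011 + 3·15.999 = 115.853 g/mol, of which 12.011 g is C.
So C makes up 12.011/115.853 = 0.1037 of the mass, i.e. 10.37%.

10.37 weight percent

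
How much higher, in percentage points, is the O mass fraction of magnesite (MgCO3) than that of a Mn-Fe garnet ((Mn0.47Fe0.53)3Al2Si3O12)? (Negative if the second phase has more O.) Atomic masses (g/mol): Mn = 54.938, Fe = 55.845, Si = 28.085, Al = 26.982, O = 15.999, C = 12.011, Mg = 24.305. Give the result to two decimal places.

First mineral: 47.997 g O in 84.313 g formula = 56.93 wt% O.
Second mineral: 191.988 g O in 496.463 g formula = 38.67 wt% O.
56.93% − 38.67% gives a difference of 18.26 percentage points.

18.26 percentage points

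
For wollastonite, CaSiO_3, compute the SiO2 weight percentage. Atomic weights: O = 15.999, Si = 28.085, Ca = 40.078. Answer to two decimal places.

Molar mass of CaSiO_3 = 1·40.078 + 1·28.085 + 3·15.999 = 116.160 g/mol.
Each formula unit contains 1 Si, equivalent to 1/1 = 1.0000 mol SiO2.
M(SiO2) = 1×28.085 + 2×15.999 = 60.083 g/mol.
Mass of SiO2 per formula unit = 1.0000 × 60.083 = 60.083 g.
SiO2 wt% = 60.083 / 116.160 × 100 = 51.72%.

51.72 wt%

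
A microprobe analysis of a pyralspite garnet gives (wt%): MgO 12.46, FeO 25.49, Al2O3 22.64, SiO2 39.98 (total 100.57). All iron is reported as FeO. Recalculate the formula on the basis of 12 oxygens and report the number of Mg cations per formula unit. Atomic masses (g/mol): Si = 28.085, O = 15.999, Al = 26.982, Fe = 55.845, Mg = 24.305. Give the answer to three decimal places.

12.46 wt% MgO ÷ 40.304 g/mol = 0.30915 mol, giving 0.30915 Mg and 0.30915 O.
25.49 wt% FeO ÷ 71.844 g/mol = 0.35480 mol, giving 0.35480 Fe and 0.35480 O.
22.64 wt% Al2O3 ÷ 101.961 g/mol = 0.22205 mol, giving 0.44410 Al and 0.66615 O.
39.98 wt% SiO2 ÷ 60.083 g/mol = 0.66541 mol, giving 0.66541 Si and 1.33082 O.
Oxygen sums to 2.66092; scaling by 12/2.66092 = 4.50972 puts the formula on 12 O.
Mg: 0.30915 × 4.50972 = 1.394 atoms per formula unit.

1.394 Mg apfu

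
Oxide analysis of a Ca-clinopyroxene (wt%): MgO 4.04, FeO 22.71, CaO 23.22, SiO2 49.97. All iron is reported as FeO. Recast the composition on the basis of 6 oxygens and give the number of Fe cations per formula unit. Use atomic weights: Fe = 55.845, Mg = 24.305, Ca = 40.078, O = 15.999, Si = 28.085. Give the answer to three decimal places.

0.761 Fe apfu

MgO: 4.04/40.304 = 0.10024 mol → 0.10024 mol Mg, 0.10024 mol O.
FeO: 22.71/71.844 = 0.31610 mol → 0.31610 mol Fe, 0.31610 mol O.
CaO: 23.22/56.077 = 0.41407 mol → 0.41407 mol Ca, 0.41407 mol O.
SiO2: 49.97/60.083 = 0.83168 mol → 0.83168 mol Si, 1.66336 mol O.
Total oxygen = 2.49377 mol. Normalization factor = 6/2.49377 = 2.40600.
Fe per 6 O = 0.31610 × 2.40600 = 0.761.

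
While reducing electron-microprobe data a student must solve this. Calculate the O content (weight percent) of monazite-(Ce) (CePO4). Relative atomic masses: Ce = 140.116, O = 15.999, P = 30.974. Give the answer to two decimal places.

Molar mass of CePO4: 1·140.116 + 1·30.974 + 4·15.999 = 235.086 g/mol.
Mass of O per formula unit: 4 × 15.999 = 63.996 g.
Weight fraction O = 63.996 / 235.086 = 0.2722.

27.22 weight percent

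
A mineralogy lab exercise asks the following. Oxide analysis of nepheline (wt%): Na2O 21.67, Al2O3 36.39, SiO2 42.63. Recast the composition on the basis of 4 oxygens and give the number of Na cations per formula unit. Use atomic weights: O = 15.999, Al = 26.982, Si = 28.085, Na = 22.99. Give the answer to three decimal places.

0.985 Na apfu

Na2O: 21.67/61.979 = 0.34963 mol → 0.69926 mol Na, 0.34963 mol O.
Al2O3: 36.39/101.961 = 0.35690 mol → 0.71380 mol Al, 1.07070 mol O.
SiO2: 42.63/60.083 = 0.70952 mol → 0.70952 mol Si, 1.41904 mol O.
Total oxygen = 2.83937 mol. Normalization factor = 4/2.83937 = 1.40876.
Na per 4 O = 0.69926 × 1.40876 = 0.985.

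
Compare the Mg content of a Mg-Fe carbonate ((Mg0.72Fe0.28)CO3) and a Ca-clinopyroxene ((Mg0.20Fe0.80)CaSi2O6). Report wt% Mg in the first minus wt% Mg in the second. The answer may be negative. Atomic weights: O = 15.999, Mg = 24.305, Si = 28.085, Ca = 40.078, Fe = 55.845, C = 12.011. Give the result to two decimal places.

16.78 percentage points

M((Mg0.72Fe0.28)CO3) = 93.144 g/mol, so wt% Mg = 17.500/93.144 × 100 = 18.79%.
M((Mg0.20Fe0.80)CaSi2O6) = 241.779 g/mol, so wt% Mg = 4.861/241.779 × 100 = 2.01%.
18.79 − 2.01 = 16.78 pp.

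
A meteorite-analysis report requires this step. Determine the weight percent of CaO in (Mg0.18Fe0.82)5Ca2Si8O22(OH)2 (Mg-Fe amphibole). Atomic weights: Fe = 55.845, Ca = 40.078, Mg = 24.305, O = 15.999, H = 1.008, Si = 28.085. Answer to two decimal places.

11.91 wt%

Molar mass of (Mg0.18Fe0.82)5Ca2Si8O22(OH)2 = 0.90*24.305 + 4.10*55.845 + 2*40.078 + 8*28.085 + 24*15.999 + 2*1.008 = 941.667 g/mol.
Each formula unit contains 2 Ca, equivalent to 2/1 = 2.0000 mol CaO.
M(CaO) = 1×40.078 + 1×15.999 = 56.077 g/mol.
Mass of CaO per formula unit = 2.0000 × 56.077 = 112.154 g.
CaO wt% = 112.154 / 941.667 × 100 = 11.91%.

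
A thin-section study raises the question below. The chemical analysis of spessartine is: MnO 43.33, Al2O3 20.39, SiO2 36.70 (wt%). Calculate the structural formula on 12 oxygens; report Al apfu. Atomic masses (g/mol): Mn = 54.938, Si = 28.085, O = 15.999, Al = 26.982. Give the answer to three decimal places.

MnO: 43.33/70.937 = 0.61082 mol → 0.61082 mol Mn, 0.61082 mol O.
Al2O3: 20.39/101.961 = 0.19998 mol → 0.39996 mol Al, 0.59994 mol O.
SiO2: 36.70/60.083 = 0.61082 mol → 0.61082 mol Si, 1.22164 mol O.
Total oxygen = 2.43240 mol. Normalization factor = 12/2.43240 = 4.93340.
Al per 12 O = 0.39996 × 4.93340 = 1.973.

1.973 Al apfu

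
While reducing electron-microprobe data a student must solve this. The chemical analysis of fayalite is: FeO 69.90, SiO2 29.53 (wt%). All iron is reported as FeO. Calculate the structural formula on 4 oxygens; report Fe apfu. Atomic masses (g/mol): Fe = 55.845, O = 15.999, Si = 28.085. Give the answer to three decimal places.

FeO: 69.90/71.844 = 0.97294 mol → 0.97294 mol Fe, 0.97294 mol O.
SiO2: 29.53/60.083 = 0.49149 mol → 0.49149 mol Si, 0.98298 mol O.
Total oxygen = 1.95592 mol. Normalization factor = 4/1.95592 = 2.04507.
Fe per 4 O = 0.97294 × 2.04507 = 1.990.

1.990 Fe apfu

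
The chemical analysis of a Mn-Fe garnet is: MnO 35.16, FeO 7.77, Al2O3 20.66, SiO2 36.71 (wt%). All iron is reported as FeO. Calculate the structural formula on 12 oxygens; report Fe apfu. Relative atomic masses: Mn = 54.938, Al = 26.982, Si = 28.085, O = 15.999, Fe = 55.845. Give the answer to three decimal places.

0.533 Fe apfu

MnO (M=70.937): mol = 0.49565; Mn = 0.49565, O = 0.49565.
FeO (M=71.844): mol = 0.10815; Fe = 0.10815, O = 0.10815.
Al2O3 (M=101.961): mol = 0.20263; Al = 0.40526, O = 0.60789.
SiO2 (M=60.083): mol = 0.61099; Si = 0.61099, O = 1.22198.
ΣO = 2.43367; factor = 12/ΣO = 4.93082.
Fe apfu = 0.10815 × 4.93082 = 0.533.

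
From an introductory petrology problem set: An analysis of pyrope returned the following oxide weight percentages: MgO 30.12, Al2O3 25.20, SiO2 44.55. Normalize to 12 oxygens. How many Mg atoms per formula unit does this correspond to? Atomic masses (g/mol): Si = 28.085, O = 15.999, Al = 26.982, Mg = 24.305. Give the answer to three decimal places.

MgO: 30.12/40.304 = 0.74732 mol → 0.74732 mol Mg, 0.74732 mol O.
Al2O3: 25.20/101.961 = 0.24715 mol → 0.49430 mol Al, 0.74145 mol O.
SiO2: 44.55/60.083 = 0.74147 mol → 0.74147 mol Si, 1.48294 mol O.
Total oxygen = 2.97171 mol. Normalization factor = 12/2.97171 = 4.03808.
Mg per 12 O = 0.74732 × 4.03808 = 3.018.

3.018 Mg apfu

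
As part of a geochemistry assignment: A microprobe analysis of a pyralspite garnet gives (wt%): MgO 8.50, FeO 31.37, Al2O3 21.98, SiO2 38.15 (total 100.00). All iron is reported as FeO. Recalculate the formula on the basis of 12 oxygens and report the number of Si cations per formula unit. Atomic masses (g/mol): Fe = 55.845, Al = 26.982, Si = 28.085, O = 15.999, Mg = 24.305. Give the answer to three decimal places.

2.972 Si apfu

MgO (M=40.304): mol = 0.21090; Mg = 0.21090, O = 0.21090.
FeO (M=71.844): mol = 0.43664; Fe = 0.43664, O = 0.43664.
Al2O3 (M=101.961): mol = 0.21557; Al = 0.43114, O = 0.64671.
SiO2 (M=60.083): mol = 0.63495; Si = 0.63495, O = 1.26990.
ΣO = 2.56415; factor = 12/ΣO = 4.67991.
Si apfu = 0.63495 × 4.67991 = 2.972.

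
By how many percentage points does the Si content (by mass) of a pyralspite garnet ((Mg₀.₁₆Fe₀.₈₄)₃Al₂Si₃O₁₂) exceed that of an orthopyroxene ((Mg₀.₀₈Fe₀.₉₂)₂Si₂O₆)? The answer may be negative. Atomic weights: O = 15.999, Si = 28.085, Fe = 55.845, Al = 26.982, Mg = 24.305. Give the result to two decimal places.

-4.24 percentage points

Si in (Mg₀.₁₆Fe₀.₈₄)₃Al₂Si₃O₁₂: molar mass 482.603 g/mol; 3×28.085 = 84.255 g → 17.46 wt%.
Si in (Mg₀.₀₈Fe₀.₉₂)₂Si₂O₆: molar mass 258.808 g/mol; 2×28.085 = 56.170 g → 21.70 wt%.
Difference = 17.46 − 21.70 = -4.24 percentage points.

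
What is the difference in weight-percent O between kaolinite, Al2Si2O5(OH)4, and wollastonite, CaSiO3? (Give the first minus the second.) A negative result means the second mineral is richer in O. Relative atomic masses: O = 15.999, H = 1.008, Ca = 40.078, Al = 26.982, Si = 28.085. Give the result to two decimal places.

14.46 percentage points

O in Al2Si2O5(OH)4: molar mass 258.157 g/mol; 9×15.999 = 143.991 g → 55.78 wt%.
O in CaSiO3: molar mass 116.160 g/mol; 3×15.999 = 47.997 g → 41.32 wt%.
Difference = 55.78 − 41.32 = 14.46 percentage points.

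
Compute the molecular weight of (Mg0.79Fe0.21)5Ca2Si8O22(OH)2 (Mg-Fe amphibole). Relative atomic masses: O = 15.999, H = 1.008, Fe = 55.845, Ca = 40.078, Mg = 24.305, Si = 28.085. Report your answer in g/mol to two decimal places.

845.47 g/mol

The formula mass is the sum 3.95×24.305 + 1.05×55.845 + 2×40.078 + 8×28.085 + 24×15.999 + 2×1.008.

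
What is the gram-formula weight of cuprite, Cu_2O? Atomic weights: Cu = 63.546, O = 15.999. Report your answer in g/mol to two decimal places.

143.09 g/mol

The formula mass is the sum 2*63.546 + 1*15.999.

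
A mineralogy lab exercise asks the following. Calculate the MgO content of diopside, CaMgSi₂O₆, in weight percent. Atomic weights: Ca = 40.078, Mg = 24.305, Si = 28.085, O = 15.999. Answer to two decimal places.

18.61 wt%

M(CaMgSi₂O₆) = 216.547 g/mol; M(MgO) = 40.304 g/mol.
Moles MgO per formula unit = 1 Mg ÷ 1 = 1.0000.
MgO fraction = (1.0000 × 40.304) / 216.547 = 40.304/216.547 = 0.1861.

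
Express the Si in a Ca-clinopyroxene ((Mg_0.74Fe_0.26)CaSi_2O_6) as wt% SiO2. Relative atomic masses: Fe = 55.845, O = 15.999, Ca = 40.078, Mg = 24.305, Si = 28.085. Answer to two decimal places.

M((Mg_0.74Fe_0.26)CaSi_2O_6) = 224.747 g/mol; M(SiO2) = 60.083 g/mol.
Moles SiO2 per formula unit = 2 Si ÷ 1 = 2.0000.
SiO2 fraction = (2.0000 × 60.083) / 224.747 = 120.166/224.747 = 0.5347.

53.47 wt%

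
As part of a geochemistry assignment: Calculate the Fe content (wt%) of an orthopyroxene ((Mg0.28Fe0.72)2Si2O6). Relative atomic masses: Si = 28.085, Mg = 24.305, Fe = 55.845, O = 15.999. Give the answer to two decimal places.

Formula mass = 0.56·24.305 + 1.44·55.845 + 2·28.085 + 6·15.999 = 246.192 g/mol, of which 80.417 g is Fe.
So Fe makes up 80.417/246.192 = 0.3266 of the mass, i.e. 32.66%.

32.66 wt%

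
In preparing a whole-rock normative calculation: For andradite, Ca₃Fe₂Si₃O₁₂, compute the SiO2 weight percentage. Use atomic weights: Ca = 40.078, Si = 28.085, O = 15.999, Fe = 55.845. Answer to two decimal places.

M(Ca₃Fe₂Si₃O₁₂) = 508.167 g/mol; M(SiO2) = 60.083 g/mol.
Moles SiO2 per formula unit = 3 Si ÷ 1 = 3.0000.
SiO2 fraction = (3.0000 × 60.083) / 508.167 = 180.249/508.167 = 0.3547.

35.47 wt%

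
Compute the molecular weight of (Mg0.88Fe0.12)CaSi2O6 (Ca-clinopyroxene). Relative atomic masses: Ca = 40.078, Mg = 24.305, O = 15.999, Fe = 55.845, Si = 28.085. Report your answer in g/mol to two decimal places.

The formula mass is the sum 0.88*24.305 + 0.12*55.845 + 1*40.078 + 2*28.085 + 6*15.999.

220.33 g/mol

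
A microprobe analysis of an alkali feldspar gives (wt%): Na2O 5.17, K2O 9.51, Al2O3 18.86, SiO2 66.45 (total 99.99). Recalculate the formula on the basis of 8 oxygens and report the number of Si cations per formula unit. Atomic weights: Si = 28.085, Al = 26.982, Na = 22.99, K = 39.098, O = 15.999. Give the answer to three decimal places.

Na2O (M=61.979): mol = 0.08342; Na = 0.16684, O = 0.08342.
K2O (M=94.195): mol = 0.10096; K = 0.20192, O = 0.10096.
Al2O3 (M=101.961): mol = 0.18497; Al = 0.36994, O = 0.55491.
SiO2 (M=60.083): mol = 1.10597; Si = 1.10597, O = 2.21194.
ΣO = 2.95123; factor = 8/ΣO = 2.71073.
Si apfu = 1.10597 × 2.71073 = 2.998.

2.998 Si apfu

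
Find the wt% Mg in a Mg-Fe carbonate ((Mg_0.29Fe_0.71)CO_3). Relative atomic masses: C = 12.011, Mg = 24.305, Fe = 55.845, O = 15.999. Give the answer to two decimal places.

6.61 wt%

Formula mass = 0.29·24.305 + 0.71·55.845 + 1·12.011 + 3·15.999 = 106.706 g/mol, of which 7.048 g is Mg.
So Mg makes up 7.048/106.706 = 0.0661 of the mass, i.e. 6.61%.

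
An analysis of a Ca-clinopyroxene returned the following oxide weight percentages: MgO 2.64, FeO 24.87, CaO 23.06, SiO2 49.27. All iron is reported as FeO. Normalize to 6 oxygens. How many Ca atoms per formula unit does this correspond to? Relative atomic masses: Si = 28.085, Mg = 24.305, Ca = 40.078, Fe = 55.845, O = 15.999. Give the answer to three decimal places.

1.002 Ca apfu

MgO (M=40.304): mol = 0.06550; Mg = 0.06550, O = 0.06550.
FeO (M=71.844): mol = 0.34617; Fe = 0.34617, O = 0.34617.
CaO (M=56.077): mol = 0.41122; Ca = 0.41122, O = 0.41122.
SiO2 (M=60.083): mol = 0.82003; Si = 0.82003, O = 1.64006.
ΣO = 2.46295; factor = 6/ΣO = 2.43610.
Ca apfu = 0.41122 × 2.43610 = 1.002.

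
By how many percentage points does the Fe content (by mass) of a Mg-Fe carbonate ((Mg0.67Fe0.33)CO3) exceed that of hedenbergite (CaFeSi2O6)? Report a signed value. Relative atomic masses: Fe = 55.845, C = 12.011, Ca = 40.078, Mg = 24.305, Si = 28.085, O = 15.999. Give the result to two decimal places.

-3.05 percentage points

M((Mg0.67Fe0.33)CO3) = 94.721 g/mol, so wt% Fe = 18.429/94.721 × 100 = 19.46%.
M(CaFeSi2O6) = 248.087 g/mol, so wt% Fe = 55.845/248.087 × 100 = 22.51%.
19.46 − 22.51 = -3.05 pp.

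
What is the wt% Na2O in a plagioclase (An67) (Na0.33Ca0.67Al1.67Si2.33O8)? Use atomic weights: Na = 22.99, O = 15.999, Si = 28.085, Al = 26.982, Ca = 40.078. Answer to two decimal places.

3.75 wt%

Formula mass = 272.929 g/mol.
0.33 Na → 0.1650 mol Na2O per formula unit; M(Na2O) = 61.979, so Na2O mass = 10.227 g.
10.227/272.929 × 100 = 3.75 wt%.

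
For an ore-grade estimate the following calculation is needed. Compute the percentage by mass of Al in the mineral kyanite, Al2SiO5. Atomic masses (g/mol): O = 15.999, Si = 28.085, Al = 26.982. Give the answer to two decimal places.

33.30 mass %

M(Al2SiO5) = 162.044 g/mol.
Al contributes 2 × 26.982 = 53.964 g per mole.
53.964/162.044 = 0.3330 → 33.30%.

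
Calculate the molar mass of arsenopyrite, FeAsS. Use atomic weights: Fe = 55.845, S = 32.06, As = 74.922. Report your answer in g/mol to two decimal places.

162.83 g/mol

M = 1*55.845 + 1*74.922 + 1*32.06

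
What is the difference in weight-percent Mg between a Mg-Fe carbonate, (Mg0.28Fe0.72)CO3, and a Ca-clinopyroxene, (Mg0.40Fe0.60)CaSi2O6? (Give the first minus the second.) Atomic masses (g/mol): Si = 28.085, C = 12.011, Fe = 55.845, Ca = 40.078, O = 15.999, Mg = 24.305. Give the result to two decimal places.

2.23 percentage points

M((Mg0.28Fe0.72)CO3) = 107.022 g/mol, so wt% Mg = 6.805/107.022 × 100 = 6.36%.
M((Mg0.40Fe0.60)CaSi2O6) = 235.471 g/mol, so wt% Mg = 9.722/235.471 × 100 = 4.13%.
6.36 − 4.13 = 2.23 pp.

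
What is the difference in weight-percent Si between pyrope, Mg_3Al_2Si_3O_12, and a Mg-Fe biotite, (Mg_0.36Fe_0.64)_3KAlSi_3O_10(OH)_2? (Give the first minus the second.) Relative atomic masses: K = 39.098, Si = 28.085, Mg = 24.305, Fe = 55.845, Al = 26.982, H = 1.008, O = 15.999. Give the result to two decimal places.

3.27 percentage points

Si in Mg_3Al_2Si_3O_12: molar mass 403.122 g/mol; 3×28.085 = 84.255 g → 20.90 wt%.
Si in (Mg_0.36Fe_0.64)_3KAlSi_3O_10(OH)_2: molar mass 477.811 g/mol; 3×28.085 = 84.255 g → 17.63 wt%.
Difference = 20.90 − 17.63 = 3.27 percentage points.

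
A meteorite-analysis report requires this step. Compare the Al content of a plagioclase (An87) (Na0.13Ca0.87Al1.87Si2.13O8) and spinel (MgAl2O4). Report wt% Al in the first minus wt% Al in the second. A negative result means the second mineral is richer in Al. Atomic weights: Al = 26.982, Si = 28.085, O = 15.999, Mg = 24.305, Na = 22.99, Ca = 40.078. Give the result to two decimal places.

M(Na0.13Ca0.87Al1.87Si2.13O8) = 276.126 g/mol, so wt% Al = 50.456/276.126 × 100 = 18.27%.
M(MgAl2O4) = 142.265 g/mol, so wt% Al = 53.964/142.265 × 100 = 37.93%.
18.27 − 37.93 = -19.66 pp.

-19.66 percentage points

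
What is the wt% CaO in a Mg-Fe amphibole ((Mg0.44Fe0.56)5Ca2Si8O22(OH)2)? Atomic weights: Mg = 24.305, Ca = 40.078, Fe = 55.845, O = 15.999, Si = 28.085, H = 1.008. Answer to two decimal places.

Molar mass of (Mg0.44Fe0.56)5Ca2Si8O22(OH)2 = 2.20×24.305 + 2.80×55.845 + 2×40.078 + 8×28.085 + 24×15.999 + 2×1.008 = 900.665 g/mol.
Each formula unit contains 2 Ca, equivalent to 2/1 = 2.0000 mol CaO.
M(CaO) = 1×40.078 + 1×15.999 = 56.077 g/mol.
Mass of CaO per formula unit = 2.0000 × 56.077 = 112.154 g.
CaO wt% = 112.154 / 900.665 × 100 = 12.45%.

12.45 wt%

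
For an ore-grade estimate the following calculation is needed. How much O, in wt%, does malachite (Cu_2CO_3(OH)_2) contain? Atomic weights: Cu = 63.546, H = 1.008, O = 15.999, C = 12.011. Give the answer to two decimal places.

36.18 wt%

Formula mass = 2·63.546 + 1·12.011 + 5·15.999 + 2·1.008 = 221.114 g/mol, of which 79.995 g is O.
So O makes up 79.995/221.114 = 0.3618 of the mass, i.e. 36.18%.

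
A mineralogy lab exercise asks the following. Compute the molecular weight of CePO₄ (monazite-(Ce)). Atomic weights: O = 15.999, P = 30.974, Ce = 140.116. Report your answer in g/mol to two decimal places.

235.09 g/mol

M = 1(140.116) + 1(30.974) + 4(15.999)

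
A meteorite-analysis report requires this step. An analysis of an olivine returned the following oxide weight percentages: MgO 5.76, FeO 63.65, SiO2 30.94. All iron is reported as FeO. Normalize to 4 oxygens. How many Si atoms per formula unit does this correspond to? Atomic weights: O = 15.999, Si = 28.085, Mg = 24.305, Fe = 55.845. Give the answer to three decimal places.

5.76 wt% MgO ÷ 40.304 g/mol = 0.14291 mol, giving 0.14291 Mg and 0.14291 O.
63.65 wt% FeO ÷ 71.844 g/mol = 0.88595 mol, giving 0.88595 Fe and 0.88595 O.
30.94 wt% SiO2 ÷ 60.083 g/mol = 0.51495 mol, giving 0.51495 Si and 1.02990 O.
Oxygen sums to 2.05876; scaling by 4/2.05876 = 1.94292 puts the formula on 4 O.
Si: 0.51495 × 1.94292 = 1.001 atoms per formula unit.

1.001 Si apfu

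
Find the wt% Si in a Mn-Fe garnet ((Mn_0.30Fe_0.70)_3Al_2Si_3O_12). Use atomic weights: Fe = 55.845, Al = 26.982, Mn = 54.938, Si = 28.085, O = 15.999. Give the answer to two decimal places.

16.96 mass %

M((Mn_0.30Fe_0.70)_3Al_2Si_3O_12) = 496.926 g/mol.
Si contributes 3 × 28.085 = 84.255 g per mole.
84.255/496.926 = 0.1696 → 16.96%.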